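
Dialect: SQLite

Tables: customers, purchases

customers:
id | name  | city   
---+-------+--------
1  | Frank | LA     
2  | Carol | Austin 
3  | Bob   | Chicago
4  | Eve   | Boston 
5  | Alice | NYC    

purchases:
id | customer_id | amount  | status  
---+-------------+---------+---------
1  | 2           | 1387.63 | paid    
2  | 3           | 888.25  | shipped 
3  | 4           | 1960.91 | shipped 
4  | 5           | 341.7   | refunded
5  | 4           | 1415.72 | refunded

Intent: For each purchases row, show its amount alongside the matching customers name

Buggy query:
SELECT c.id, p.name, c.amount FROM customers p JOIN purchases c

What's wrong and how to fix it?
Bug: JOIN with no ON clause produces a cartesian product; every purchases row pairs with every customers row

Fix: Add ON c.customer_id = p.id to the JOIN

Corrected query:
SELECT c.id, p.name, c.amount FROM customers p JOIN purchases c ON c.customer_id = p.id

Result:
id | name  | amount 
---+-------+--------
1  | Carol | 1387.63
2  | Bob   | 888.25 
3  | Eve   | 1960.91
4  | Alice | 341.7  
5  | Eve   | 1415.72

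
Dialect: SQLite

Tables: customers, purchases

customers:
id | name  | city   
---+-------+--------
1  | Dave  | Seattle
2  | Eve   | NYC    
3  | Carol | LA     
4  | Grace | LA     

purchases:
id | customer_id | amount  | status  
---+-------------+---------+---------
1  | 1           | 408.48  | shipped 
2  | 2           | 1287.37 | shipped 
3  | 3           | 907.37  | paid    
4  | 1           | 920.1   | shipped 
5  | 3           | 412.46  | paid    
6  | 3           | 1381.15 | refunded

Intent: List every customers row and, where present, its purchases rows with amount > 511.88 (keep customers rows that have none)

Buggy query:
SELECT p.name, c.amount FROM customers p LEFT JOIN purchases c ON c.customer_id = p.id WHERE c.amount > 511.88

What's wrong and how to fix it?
Bug: A WHERE condition on the right-hand table after LEFT JOIN drops unmatched parents

Fix: Put 'c.amount > 511.88' in the JOIN's ON clause instead of WHERE

Corrected query:
SELECT p.name, c.amount FROM customers p LEFT JOIN purchases c ON c.customer_id = p.id AND c.amount > 511.88

Result:
name  | amount 
------+--------
Dave  | 920.1  
Eve   | 1287.37
Carol | 907.37 
Carol | 1381.15
Grace | NULL   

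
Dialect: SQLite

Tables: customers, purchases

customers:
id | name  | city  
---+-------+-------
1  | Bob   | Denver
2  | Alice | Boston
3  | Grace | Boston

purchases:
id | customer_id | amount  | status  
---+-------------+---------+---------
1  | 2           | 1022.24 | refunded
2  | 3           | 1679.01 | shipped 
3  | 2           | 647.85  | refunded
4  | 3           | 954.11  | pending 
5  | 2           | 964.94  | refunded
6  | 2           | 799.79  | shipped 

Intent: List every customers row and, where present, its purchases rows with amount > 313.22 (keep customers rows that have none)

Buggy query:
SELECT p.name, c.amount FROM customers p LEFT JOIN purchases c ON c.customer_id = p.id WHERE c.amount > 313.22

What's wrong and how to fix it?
Bug: Filtering c.amount in WHERE discards the NULL rows produced by LEFT JOIN, turning it into an inner join

Fix: Move the right-table condition into the ON clause so unmatched parents are kept

Corrected query:
SELECT p.name, c.amount FROM customers p LEFT JOIN purchases c ON c.customer_id = p.id AND c.amount > 313.22

Result:
name  | amount 
------+--------
Bob   | NULL   
Alice | 647.85 
Alice | 799.79 
Alice | 964.94 
Alice | 1022.24
Grace | 954.11 
Grace | 1679.01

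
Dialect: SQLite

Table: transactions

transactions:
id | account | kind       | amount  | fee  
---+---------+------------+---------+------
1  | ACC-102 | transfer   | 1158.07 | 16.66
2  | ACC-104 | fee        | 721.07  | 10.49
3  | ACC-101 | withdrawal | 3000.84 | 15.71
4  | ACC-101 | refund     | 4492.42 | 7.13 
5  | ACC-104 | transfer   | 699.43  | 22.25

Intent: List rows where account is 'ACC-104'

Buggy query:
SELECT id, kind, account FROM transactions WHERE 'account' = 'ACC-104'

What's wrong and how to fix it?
Bug: 'account' in single quotes is a string literal, not the column; the comparison is literal-vs-literal and never true

Fix: Remove the quotes around the column name (or use double quotes for an identifier)

Corrected query:
SELECT id, kind, account FROM transactions WHERE account = 'ACC-104'

Result:
id | kind     | account
---+----------+--------
2  | fee      | ACC-104
5  | transfer | ACC-104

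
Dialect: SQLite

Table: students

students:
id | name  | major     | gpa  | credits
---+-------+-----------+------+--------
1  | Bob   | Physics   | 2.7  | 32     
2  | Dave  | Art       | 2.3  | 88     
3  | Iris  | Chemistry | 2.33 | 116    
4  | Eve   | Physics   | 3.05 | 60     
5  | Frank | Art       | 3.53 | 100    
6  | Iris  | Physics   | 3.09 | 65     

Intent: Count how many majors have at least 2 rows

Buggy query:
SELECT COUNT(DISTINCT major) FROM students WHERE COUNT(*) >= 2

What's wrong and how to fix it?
Bug: COUNT(*) cannot appear in WHERE; the per-group count doesn't exist yet

Fix: Group first with HAVING COUNT(*) >= 2, then COUNT the resulting groups

Corrected query:
SELECT COUNT(*) FROM (SELECT major FROM students GROUP BY major HAVING COUNT(*) >= 2)

Result:
COUNT(*)
--------
2       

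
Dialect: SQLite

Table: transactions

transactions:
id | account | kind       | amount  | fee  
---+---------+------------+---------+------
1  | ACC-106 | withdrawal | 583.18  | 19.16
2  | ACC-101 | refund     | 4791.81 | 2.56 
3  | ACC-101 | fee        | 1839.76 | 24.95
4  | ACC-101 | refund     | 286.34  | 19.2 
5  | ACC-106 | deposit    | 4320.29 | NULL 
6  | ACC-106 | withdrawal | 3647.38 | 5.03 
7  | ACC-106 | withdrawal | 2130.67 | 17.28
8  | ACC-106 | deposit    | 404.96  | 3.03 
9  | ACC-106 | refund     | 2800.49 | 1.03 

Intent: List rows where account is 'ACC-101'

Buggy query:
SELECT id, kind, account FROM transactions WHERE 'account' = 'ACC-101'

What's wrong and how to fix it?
Bug: 'account' in single quotes is a string literal, not the column; the comparison is literal-vs-literal and never true

Fix: Remove the quotes around the column name (or use double quotes for an identifier)

Corrected query:
SELECT id, kind, account FROM transactions WHERE account = 'ACC-101'

Result:
id | kind   | account
---+--------+--------
2  | refund | ACC-101
3  | fee    | ACC-101
4  | refund | ACC-101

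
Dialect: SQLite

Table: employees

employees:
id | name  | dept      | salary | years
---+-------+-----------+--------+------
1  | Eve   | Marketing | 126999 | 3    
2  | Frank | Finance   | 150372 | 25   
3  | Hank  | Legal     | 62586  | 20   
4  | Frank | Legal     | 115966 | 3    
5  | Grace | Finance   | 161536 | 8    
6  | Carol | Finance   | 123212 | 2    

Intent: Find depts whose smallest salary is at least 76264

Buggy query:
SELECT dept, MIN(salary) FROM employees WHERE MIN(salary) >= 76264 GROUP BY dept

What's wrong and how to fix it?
Bug: Aggregates like MIN are computed per group after WHERE runs

Fix: Replace WHERE with HAVING after the GROUP BY

Corrected query:
SELECT dept, MIN(salary) FROM employees GROUP BY dept HAVING MIN(salary) >= 76264

Result:
dept      | MIN(salary)
----------+------------
Finance   | 123212     
Marketing | 126999     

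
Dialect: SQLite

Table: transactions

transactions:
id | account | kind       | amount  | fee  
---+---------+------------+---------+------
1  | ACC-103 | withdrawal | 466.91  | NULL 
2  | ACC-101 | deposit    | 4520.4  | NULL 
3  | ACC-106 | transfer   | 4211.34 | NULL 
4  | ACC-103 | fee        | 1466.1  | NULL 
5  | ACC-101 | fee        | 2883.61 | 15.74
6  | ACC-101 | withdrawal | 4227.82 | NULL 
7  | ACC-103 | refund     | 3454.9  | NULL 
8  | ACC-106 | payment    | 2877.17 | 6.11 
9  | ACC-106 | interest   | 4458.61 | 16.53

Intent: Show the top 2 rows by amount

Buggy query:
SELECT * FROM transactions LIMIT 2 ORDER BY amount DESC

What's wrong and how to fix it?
Bug: LIMIT must come after ORDER BY

Fix: Swap the clauses: ORDER BY first, then LIMIT

Corrected query:
SELECT * FROM transactions ORDER BY amount DESC LIMIT 2

Result:
id | account | kind     | amount  | fee  
---+---------+----------+---------+------
2  | ACC-101 | deposit  | 4520.4  | NULL 
9  | ACC-106 | interest | 4458.61 | 16.53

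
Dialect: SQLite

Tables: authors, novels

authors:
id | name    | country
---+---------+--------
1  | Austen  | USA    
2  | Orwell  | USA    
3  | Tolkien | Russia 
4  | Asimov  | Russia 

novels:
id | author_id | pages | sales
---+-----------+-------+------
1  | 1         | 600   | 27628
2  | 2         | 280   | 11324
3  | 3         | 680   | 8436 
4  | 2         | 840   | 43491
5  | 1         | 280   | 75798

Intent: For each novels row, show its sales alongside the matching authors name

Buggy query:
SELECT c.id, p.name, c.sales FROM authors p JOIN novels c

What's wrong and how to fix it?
Bug: Missing join condition: each novels row is matched to all authors rows instead of just its own

Fix: Specify the join condition linking the foreign key to the parent id

Corrected query:
SELECT c.id, p.name, c.sales FROM authors p JOIN novels c ON c.author_id = p.id

Result:
id | name    | sales
---+---------+------
1  | Austen  | 27628
2  | Orwell  | 11324
3  | Tolkien | 8436 
4  | Orwell  | 43491
5  | Austen  | 75798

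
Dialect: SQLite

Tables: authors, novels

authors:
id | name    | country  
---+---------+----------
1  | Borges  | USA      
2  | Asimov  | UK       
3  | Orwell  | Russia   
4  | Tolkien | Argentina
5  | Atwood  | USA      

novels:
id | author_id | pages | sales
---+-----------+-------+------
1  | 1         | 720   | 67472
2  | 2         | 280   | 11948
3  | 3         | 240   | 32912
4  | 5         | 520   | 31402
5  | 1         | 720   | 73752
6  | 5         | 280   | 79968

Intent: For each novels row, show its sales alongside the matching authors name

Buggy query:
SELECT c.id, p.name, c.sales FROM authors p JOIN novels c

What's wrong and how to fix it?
Bug: Missing join condition: each novels row is matched to all authors rows instead of just its own

Fix: Specify the join condition linking the foreign key to the parent id

Corrected query:
SELECT c.id, p.name, c.sales FROM authors p JOIN novels c ON c.author_id = p.id

Result:
id | name   | sales
---+--------+------
1  | Borges | 67472
2  | Asimov | 11948
3  | Orwell | 32912
4  | Atwood | 31402
5  | Borges | 73752
6  | Atwood | 79968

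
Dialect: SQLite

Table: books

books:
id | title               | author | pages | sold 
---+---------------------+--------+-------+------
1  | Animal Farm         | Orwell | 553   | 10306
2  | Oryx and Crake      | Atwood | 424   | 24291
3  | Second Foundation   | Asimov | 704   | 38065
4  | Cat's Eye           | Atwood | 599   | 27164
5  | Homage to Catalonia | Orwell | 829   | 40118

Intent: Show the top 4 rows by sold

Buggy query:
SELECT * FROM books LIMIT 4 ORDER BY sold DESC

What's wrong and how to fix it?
Bug: LIMIT must come after ORDER BY

Fix: Swap the clauses: ORDER BY first, then LIMIT

Corrected query:
SELECT * FROM books ORDER BY sold DESC LIMIT 4

Result:
id | title               | author | pages | sold 
---+---------------------+--------+-------+------
5  | Homage to Catalonia | Orwell | 829   | 40118
3  | Second Foundation   | Asimov | 704   | 38065
4  | Cat's Eye           | Atwood | 599   | 27164
2  | Oryx and Crake      | Atwood | 424   | 24291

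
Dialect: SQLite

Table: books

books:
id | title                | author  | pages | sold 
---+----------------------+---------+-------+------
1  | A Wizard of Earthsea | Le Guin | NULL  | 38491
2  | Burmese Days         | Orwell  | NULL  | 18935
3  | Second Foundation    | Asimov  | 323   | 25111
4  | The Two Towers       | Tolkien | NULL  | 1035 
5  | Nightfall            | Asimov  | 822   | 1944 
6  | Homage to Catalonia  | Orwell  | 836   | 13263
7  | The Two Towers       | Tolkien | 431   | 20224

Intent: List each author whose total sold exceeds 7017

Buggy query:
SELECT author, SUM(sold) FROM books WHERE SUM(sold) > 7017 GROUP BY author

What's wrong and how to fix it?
Bug: Aggregate functions cannot appear in a WHERE clause

Fix: Use HAVING (which filters groups after aggregation) instead of WHERE

Corrected query:
SELECT author, SUM(sold) FROM books GROUP BY author HAVING SUM(sold) > 7017

Result:
author  | SUM(sold)
--------+----------
Asimov  | 27055    
Le Guin | 38491    
Orwell  | 32198    
Tolkien | 21259    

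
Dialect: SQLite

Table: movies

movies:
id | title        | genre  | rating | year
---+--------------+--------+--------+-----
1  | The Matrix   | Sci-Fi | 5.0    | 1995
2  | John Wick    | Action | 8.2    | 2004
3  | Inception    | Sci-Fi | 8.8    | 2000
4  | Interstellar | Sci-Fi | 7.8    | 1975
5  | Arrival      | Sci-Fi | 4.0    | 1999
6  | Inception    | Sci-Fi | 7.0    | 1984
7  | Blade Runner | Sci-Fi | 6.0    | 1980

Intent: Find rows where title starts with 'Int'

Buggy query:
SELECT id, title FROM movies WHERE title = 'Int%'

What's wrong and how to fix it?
Bug: Wildcards only work with LIKE; '=' treats '%' as a literal character

Fix: Use LIKE for wildcard pattern matching

Corrected query:
SELECT id, title FROM movies WHERE title LIKE 'Int%'

Result:
id | title       
---+-------------
4  | Interstellar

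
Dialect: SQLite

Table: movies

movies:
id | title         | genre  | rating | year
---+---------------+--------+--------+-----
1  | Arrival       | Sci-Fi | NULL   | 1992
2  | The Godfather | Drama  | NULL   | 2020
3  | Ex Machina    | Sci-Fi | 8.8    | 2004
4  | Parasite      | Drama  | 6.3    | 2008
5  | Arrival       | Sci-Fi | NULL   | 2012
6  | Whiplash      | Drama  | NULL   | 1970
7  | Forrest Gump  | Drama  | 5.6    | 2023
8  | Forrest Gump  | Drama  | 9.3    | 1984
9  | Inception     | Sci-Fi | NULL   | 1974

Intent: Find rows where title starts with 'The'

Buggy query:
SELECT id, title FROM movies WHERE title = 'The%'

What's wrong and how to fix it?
Bug: Wildcards only work with LIKE; '=' treats '%' as a literal character

Fix: Use LIKE for wildcard pattern matching

Corrected query:
SELECT id, title FROM movies WHERE title LIKE 'The%'

Result:
id | title        
---+--------------
2  | The Godfather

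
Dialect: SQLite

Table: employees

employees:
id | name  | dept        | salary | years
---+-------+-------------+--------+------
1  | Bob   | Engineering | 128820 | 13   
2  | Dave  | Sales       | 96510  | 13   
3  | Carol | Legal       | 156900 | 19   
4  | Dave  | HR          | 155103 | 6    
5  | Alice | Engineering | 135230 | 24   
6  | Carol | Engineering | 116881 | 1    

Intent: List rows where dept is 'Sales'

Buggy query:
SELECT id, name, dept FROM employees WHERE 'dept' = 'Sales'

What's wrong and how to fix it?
Bug: Single quotes denote string literals in SQL; the column name is being compared as a constant string

Fix: Reference the column as dept without single quotes

Corrected query:
SELECT id, name, dept FROM employees WHERE dept = 'Sales'

Result:
id | name | dept 
---+------+------
2  | Dave | Sales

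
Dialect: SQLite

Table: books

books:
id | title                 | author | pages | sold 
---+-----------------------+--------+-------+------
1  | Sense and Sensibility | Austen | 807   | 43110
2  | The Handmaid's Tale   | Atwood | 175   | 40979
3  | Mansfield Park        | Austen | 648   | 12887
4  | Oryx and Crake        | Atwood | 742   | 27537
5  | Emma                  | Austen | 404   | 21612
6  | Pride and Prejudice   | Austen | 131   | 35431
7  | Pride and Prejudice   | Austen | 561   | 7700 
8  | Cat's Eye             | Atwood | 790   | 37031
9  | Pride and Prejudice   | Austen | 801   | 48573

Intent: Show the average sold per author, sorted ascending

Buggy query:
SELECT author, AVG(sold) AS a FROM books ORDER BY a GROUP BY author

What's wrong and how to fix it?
Bug: ORDER BY appears before GROUP BY; SQL clause order requires GROUP BY first

Fix: Move ORDER BY to the end, after GROUP BY

Corrected query:
SELECT author, AVG(sold) AS a FROM books GROUP BY author ORDER BY a

Result:
author | a           
-------+-------------
Austen | 28218.833333
Atwood | 35182.333333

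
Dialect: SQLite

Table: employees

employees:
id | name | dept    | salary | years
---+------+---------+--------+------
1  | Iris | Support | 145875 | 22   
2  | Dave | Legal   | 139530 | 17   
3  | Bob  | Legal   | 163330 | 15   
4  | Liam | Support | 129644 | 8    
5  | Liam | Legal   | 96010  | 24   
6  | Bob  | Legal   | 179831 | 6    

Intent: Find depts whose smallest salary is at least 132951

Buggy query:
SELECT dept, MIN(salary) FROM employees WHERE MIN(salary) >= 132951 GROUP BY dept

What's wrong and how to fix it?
Bug: MIN() in WHERE is a misuse of aggregate

Fix: Replace WHERE with HAVING after the GROUP BY

Corrected query:
SELECT dept, MIN(salary) FROM employees GROUP BY dept HAVING MIN(salary) >= 132951

Result:
(no rows)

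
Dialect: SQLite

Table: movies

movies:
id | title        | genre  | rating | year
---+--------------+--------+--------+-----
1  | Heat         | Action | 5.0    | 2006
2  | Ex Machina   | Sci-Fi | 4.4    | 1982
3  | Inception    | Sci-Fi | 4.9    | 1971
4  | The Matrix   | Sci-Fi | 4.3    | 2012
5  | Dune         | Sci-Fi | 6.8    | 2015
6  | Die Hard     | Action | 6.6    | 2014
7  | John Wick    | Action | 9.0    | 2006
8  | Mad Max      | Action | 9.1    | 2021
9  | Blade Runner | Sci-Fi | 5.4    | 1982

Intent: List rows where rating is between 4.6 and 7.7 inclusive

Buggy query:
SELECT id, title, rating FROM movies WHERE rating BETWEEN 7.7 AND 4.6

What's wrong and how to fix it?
Bug: The bounds are reversed; BETWEEN a AND b requires a <= b to match anything

Fix: Write BETWEEN 4.6 AND 7.7

Corrected query:
SELECT id, title, rating FROM movies WHERE rating BETWEEN 4.6 AND 7.7

Result:
id | title        | rating
---+--------------+-------
1  | Heat         | 5     
3  | Inception    | 4.9   
5  | Dune         | 6.8   
6  | Die Hard     | 6.6   
9  | Blade Runner | 5.4   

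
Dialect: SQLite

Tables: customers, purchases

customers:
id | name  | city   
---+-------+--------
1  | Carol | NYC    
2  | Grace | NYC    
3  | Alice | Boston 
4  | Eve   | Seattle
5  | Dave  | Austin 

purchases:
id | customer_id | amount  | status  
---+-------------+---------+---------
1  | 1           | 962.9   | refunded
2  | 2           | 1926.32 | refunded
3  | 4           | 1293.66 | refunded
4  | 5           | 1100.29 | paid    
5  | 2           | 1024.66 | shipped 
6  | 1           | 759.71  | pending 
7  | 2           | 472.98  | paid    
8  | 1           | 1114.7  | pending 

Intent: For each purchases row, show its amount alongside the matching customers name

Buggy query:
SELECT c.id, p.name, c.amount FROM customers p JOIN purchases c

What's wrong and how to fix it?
Bug: Missing join condition: each purchases row is matched to all customers rows instead of just its own

Fix: Specify the join condition linking the foreign key to the parent id

Corrected query:
SELECT c.id, p.name, c.amount FROM customers p JOIN purchases c ON c.customer_id = p.id

Result:
id | name  | amount 
---+-------+--------
1  | Carol | 962.9  
2  | Grace | 1926.32
3  | Eve   | 1293.66
4  | Dave  | 1100.29
5  | Grace | 1024.66
6  | Carol | 759.71 
7  | Grace | 472.98 
8  | Carol | 1114.7 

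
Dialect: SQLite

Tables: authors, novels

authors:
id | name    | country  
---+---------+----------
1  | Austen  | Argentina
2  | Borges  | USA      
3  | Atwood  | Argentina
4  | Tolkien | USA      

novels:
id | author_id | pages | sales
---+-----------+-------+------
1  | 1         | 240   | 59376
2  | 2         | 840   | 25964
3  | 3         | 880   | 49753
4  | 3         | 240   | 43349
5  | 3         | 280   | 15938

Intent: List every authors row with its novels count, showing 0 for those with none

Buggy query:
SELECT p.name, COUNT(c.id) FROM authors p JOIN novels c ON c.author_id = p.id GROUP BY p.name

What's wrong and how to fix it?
Bug: An inner join excludes parents with zero children

Fix: Use LEFT JOIN so parents without children still appear (COUNT(c.id) gives 0)

Corrected query:
SELECT p.name, COUNT(c.id) FROM authors p LEFT JOIN novels c ON c.author_id = p.id GROUP BY p.name

Result:
name    | COUNT(c.id)
--------+------------
Atwood  | 3          
Austen  | 1          
Borges  | 1          
Tolkien | 0          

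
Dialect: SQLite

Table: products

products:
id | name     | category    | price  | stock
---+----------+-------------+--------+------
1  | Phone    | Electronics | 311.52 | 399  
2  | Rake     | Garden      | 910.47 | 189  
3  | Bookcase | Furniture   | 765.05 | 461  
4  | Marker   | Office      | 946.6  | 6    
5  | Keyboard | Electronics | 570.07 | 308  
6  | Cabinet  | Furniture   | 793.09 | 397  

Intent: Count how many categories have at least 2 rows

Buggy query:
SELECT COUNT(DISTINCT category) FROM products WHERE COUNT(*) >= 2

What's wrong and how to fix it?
Bug: WHERE filters individual rows, not groups, so a group-level COUNT is invalid there

Fix: Use a subquery that GROUPs and filters with HAVING, then count its rows

Corrected query:
SELECT COUNT(*) FROM (SELECT category FROM products GROUP BY category HAVING COUNT(*) >= 2)

Result:
COUNT(*)
--------
2       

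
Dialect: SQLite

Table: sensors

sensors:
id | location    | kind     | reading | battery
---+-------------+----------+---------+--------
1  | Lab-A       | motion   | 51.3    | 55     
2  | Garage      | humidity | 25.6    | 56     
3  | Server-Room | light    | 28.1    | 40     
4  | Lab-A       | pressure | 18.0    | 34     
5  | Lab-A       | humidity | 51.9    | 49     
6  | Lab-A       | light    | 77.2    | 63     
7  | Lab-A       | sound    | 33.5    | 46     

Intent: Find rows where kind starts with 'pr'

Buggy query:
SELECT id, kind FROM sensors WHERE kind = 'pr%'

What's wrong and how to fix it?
Bug: Wildcards only work with LIKE; '=' treats '%' as a literal character

Fix: Use LIKE for wildcard pattern matching

Corrected query:
SELECT id, kind FROM sensors WHERE kind LIKE 'pr%'

Result:
id | kind    
---+---------
4  | pressure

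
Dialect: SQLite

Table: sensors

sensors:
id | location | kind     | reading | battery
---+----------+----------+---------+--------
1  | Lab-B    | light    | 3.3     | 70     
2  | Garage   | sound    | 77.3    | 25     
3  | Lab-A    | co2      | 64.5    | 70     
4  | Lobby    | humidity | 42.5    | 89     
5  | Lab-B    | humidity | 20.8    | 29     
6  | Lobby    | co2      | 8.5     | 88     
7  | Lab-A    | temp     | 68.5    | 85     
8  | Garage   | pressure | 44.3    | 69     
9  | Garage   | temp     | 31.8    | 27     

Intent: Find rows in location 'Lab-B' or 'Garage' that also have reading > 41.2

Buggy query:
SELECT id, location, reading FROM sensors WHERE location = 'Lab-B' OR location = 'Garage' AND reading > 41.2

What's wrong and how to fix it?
Bug: Without parentheses, AND is evaluated before OR, so the reading filter only applies to the 'Garage' branch

Fix: Group the OR with parentheses (or use IN), then AND the threshold

Corrected query:
SELECT id, location, reading FROM sensors WHERE (location = 'Lab-B' OR location = 'Garage') AND reading > 41.2

Result:
id | location | reading
---+----------+--------
2  | Garage   | 77.3   
8  | Garage   | 44.3   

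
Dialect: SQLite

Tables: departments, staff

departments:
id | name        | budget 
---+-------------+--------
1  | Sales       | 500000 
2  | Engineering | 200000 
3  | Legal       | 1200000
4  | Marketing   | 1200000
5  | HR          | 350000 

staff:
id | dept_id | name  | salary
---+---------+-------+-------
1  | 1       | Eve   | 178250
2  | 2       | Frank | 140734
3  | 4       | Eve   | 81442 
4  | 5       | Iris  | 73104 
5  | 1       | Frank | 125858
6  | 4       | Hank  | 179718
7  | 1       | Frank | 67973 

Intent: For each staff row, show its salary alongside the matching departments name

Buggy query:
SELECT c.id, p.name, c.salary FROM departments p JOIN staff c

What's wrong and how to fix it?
Bug: JOIN with no ON clause produces a cartesian product; every staff row pairs with every departments row

Fix: Add ON c.dept_id = p.id to the JOIN

Corrected query:
SELECT c.id, p.name, c.salary FROM departments p JOIN staff c ON c.dept_id = p.id

Result:
id | name        | salary
---+-------------+-------
1  | Sales       | 178250
2  | Engineering | 140734
3  | Marketing   | 81442 
4  | HR          | 73104 
5  | Sales       | 125858
6  | Marketing   | 179718
7  | Sales       | 67973 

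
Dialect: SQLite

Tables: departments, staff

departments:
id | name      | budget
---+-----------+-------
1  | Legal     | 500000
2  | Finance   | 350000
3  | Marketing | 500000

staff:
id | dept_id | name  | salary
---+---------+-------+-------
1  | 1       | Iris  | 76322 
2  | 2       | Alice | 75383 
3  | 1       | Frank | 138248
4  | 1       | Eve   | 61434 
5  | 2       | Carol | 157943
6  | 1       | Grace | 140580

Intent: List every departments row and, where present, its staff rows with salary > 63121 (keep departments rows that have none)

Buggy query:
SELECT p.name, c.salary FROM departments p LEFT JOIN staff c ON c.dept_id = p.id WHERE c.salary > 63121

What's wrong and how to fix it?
Bug: A WHERE condition on the right-hand table after LEFT JOIN drops unmatched parents

Fix: Move the right-table condition into the ON clause so unmatched parents are kept

Corrected query:
SELECT p.name, c.salary FROM departments p LEFT JOIN staff c ON c.dept_id = p.id AND c.salary > 63121

Result:
name      | salary
----------+-------
Legal     | 76322 
Legal     | 138248
Legal     | 140580
Finance   | 75383 
Finance   | 157943
Marketing | NULL  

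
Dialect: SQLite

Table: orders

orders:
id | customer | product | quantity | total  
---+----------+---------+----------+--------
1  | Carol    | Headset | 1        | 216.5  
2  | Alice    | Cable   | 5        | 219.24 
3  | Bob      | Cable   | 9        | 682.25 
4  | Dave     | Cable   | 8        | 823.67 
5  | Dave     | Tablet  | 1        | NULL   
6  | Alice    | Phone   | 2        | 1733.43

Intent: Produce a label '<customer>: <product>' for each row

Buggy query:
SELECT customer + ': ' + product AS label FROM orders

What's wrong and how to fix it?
Bug: SQLite uses || for string concatenation; + coerces text to numbers (yielding 0)

Fix: Use the || operator for string concatenation

Corrected query:
SELECT customer || ': ' || product AS label FROM orders

Result:
label         
--------------
Carol: Headset
Alice: Cable  
Bob: Cable    
Dave: Cable   
Dave: Tablet  
Alice: Phone  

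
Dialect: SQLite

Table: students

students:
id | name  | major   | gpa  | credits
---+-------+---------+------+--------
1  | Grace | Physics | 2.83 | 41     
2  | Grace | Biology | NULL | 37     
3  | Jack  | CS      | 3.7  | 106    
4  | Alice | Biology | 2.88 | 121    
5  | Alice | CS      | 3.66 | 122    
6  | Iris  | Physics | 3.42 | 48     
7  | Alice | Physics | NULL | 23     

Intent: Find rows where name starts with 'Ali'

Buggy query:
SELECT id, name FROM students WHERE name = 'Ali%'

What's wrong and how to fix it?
Bug: Wildcards only work with LIKE; '=' treats '%' as a literal character

Fix: Use LIKE for wildcard pattern matching

Corrected query:
SELECT id, name FROM students WHERE name LIKE 'Ali%'

Result:
id | name 
---+------
4  | Alice
5  | Alice
7  | Alice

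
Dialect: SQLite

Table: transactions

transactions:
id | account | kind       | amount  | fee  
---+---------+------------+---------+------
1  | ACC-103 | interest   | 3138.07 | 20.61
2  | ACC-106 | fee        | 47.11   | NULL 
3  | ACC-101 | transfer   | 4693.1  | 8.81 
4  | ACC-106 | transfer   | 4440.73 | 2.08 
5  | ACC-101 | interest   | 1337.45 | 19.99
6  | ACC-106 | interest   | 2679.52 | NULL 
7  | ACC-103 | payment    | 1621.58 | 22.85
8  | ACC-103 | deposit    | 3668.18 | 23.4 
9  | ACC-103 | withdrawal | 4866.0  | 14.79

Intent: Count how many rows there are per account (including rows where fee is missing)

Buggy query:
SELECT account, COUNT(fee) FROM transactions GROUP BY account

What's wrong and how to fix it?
Bug: COUNT(column) counts non-NULL values only; rows with NULL fee aren't counted

Fix: Use COUNT(*) to count all rows regardless of NULL

Corrected query:
SELECT account, COUNT(*) FROM transactions GROUP BY account

Result:
account | COUNT(*)
--------+---------
ACC-101 | 2       
ACC-103 | 4       
ACC-106 | 3       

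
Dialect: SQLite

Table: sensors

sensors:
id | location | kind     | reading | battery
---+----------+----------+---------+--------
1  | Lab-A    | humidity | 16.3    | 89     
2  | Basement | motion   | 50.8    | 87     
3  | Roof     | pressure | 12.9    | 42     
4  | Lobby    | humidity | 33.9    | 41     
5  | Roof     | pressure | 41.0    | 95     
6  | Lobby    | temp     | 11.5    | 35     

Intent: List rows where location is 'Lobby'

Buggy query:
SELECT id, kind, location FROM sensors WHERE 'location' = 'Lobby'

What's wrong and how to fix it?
Bug: Single quotes denote string literals in SQL; the column name is being compared as a constant string

Fix: Remove the quotes around the column name (or use double quotes for an identifier)

Corrected query:
SELECT id, kind, location FROM sensors WHERE location = 'Lobby'

Result:
id | kind     | location
---+----------+---------
4  | humidity | Lobby   
6  | temp     | Lobby   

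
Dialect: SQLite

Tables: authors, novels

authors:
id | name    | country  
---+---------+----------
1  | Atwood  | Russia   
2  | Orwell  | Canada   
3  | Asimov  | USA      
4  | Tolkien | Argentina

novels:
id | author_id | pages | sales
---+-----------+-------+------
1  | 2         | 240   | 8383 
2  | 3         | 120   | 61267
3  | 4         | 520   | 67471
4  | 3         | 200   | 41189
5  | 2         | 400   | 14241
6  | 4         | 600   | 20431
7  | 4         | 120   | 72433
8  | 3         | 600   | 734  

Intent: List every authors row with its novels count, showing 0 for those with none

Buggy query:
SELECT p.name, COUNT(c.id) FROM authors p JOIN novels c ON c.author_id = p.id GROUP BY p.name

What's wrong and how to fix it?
Bug: An inner join excludes parents with zero children

Fix: Switch to LEFT JOIN to retain unmatched parent rows

Corrected query:
SELECT p.name, COUNT(c.id) FROM authors p LEFT JOIN novels c ON c.author_id = p.id GROUP BY p.name

Result:
name    | COUNT(c.id)
--------+------------
Asimov  | 3          
Atwood  | 0          
Orwell  | 2          
Tolkien | 3          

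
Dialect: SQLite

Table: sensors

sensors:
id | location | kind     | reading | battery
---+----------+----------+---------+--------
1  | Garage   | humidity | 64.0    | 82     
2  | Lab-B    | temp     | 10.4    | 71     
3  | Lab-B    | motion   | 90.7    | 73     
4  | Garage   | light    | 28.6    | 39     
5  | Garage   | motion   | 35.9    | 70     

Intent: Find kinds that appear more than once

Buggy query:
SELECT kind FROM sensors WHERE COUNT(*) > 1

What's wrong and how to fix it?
Bug: WHERE can't reference COUNT(*); aggregates are computed after WHERE

Fix: Group first, then use HAVING for the count condition

Corrected query:
SELECT kind FROM sensors GROUP BY kind HAVING COUNT(*) > 1

Result:
kind  
------
motion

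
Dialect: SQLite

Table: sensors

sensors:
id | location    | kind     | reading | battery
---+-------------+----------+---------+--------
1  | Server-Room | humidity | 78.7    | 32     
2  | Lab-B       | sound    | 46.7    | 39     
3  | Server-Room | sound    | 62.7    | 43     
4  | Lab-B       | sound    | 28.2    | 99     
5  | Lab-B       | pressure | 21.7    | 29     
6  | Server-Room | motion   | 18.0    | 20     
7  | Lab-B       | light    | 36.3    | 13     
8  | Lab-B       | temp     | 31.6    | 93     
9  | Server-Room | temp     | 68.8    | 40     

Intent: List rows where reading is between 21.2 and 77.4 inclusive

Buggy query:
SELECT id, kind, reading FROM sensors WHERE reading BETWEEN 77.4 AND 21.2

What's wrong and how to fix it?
Bug: BETWEEN expects the lower bound first; with 77.4 AND 21.2 the range is empty

Fix: Write BETWEEN 21.2 AND 77.4

Corrected query:
SELECT id, kind, reading FROM sensors WHERE reading BETWEEN 21.2 AND 77.4

Result:
id | kind     | reading
---+----------+--------
2  | sound    | 46.7   
3  | sound    | 62.7   
4  | sound    | 28.2   
5  | pressure | 21.7   
7  | light    | 36.3   
8  | temp     | 31.6   
9  | temp     | 68.8   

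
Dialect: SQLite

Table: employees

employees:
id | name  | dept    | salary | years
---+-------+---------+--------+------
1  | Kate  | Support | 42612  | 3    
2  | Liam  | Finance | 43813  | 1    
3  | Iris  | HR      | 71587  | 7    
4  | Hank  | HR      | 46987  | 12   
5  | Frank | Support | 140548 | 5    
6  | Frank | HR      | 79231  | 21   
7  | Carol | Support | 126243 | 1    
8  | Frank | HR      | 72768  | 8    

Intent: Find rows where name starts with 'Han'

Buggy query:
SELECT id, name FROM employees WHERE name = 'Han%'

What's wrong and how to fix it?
Bug: Wildcards only work with LIKE; '=' treats '%' as a literal character

Fix: Use LIKE for wildcard pattern matching

Corrected query:
SELECT id, name FROM employees WHERE name LIKE 'Han%'

Result:
id | name
---+-----
4  | Hank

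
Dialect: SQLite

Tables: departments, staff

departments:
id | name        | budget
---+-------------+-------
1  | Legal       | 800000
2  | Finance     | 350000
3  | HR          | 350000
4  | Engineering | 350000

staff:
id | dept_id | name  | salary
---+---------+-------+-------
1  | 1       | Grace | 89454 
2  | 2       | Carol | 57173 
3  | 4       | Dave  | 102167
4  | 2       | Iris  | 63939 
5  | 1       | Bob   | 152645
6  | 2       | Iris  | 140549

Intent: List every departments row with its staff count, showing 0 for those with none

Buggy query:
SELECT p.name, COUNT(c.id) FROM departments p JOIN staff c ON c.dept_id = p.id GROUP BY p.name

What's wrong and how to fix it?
Bug: An inner join excludes parents with zero children

Fix: Switch to LEFT JOIN to retain unmatched parent rows

Corrected query:
SELECT p.name, COUNT(c.id) FROM departments p LEFT JOIN staff c ON c.dept_id = p.id GROUP BY p.name

Result:
name        | COUNT(c.id)
------------+------------
Engineering | 1          
Finance     | 3          
HR          | 0          
Legal       | 2          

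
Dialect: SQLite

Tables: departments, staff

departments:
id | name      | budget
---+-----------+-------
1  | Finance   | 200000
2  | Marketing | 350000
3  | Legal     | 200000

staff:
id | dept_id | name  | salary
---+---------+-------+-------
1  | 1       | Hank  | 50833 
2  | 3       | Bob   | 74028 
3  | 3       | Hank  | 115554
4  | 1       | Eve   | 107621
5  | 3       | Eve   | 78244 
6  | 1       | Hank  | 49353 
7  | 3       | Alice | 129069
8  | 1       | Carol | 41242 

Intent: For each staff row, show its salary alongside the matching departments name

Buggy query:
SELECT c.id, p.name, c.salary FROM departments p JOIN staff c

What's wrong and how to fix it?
Bug: JOIN with no ON clause produces a cartesian product; every staff row pairs with every departments row

Fix: Add ON c.dept_id = p.id to the JOIN

Corrected query:
SELECT c.id, p.name, c.salary FROM departments p JOIN staff c ON c.dept_id = p.id

Result:
id | name    | salary
---+---------+-------
1  | Finance | 50833 
2  | Legal   | 74028 
3  | Legal   | 115554
4  | Finance | 107621
5  | Legal   | 78244 
6  | Finance | 49353 
7  | Legal   | 129069
8  | Finance | 41242 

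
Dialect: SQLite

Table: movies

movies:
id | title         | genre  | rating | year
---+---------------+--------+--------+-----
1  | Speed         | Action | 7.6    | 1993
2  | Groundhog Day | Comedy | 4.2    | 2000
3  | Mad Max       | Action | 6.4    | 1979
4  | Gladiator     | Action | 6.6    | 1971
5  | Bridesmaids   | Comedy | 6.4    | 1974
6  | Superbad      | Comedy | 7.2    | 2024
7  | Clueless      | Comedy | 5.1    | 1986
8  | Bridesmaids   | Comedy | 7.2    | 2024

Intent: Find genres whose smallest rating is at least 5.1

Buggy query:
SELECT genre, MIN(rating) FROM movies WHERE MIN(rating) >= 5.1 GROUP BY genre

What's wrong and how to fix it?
Bug: MIN() in WHERE is a misuse of aggregate

Fix: Replace WHERE with HAVING after the GROUP BY

Corrected query:
SELECT genre, MIN(rating) FROM movies GROUP BY genre HAVING MIN(rating) >= 5.1

Result:
genre  | MIN(rating)
-------+------------
Action | 6.4        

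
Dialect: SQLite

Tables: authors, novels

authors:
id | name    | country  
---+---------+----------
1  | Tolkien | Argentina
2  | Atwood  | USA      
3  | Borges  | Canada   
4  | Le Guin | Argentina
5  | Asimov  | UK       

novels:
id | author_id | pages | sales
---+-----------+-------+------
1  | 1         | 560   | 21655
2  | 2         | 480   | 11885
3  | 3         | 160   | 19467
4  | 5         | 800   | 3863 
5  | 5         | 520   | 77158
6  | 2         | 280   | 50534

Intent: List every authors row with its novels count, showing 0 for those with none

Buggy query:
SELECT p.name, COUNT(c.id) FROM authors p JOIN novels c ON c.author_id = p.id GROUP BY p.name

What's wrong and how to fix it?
Bug: INNER JOIN drops authors rows that have no matching novels rows

Fix: Switch to LEFT JOIN to retain unmatched parent rows

Corrected query:
SELECT p.name, COUNT(c.id) FROM authors p LEFT JOIN novels c ON c.author_id = p.id GROUP BY p.name

Result:
name    | COUNT(c.id)
--------+------------
Asimov  | 2          
Atwood  | 2          
Borges  | 1          
Le Guin | 0          
Tolkien | 1          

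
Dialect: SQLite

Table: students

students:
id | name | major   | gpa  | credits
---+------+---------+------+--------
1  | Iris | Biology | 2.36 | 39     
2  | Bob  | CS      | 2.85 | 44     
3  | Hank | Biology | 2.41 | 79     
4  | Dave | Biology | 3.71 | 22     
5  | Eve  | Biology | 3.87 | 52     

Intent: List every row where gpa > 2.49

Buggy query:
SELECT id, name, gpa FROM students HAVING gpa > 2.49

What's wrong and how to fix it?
Bug: This is a non-aggregate query (no GROUP BY, no aggregates), so in SQLite the HAVING clause is invalid here; a row-level condition belongs in WHERE

Fix: Replace HAVING with WHERE since the condition applies to individual rows

Corrected query:
SELECT id, name, gpa FROM students WHERE gpa > 2.49

Result:
id | name | gpa 
---+------+-----
2  | Bob  | 2.85
4  | Dave | 3.71
5  | Eve  | 3.87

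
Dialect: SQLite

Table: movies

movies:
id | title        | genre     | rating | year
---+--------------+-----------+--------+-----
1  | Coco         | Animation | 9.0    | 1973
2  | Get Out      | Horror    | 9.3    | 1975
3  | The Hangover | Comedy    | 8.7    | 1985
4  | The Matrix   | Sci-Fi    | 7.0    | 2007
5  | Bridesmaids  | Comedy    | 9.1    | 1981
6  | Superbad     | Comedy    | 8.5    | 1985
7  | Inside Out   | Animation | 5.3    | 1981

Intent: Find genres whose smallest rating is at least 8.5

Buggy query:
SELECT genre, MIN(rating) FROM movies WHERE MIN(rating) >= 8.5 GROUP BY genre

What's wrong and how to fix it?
Bug: MIN() in WHERE is a misuse of aggregate

Fix: Replace WHERE with HAVING after the GROUP BY

Corrected query:
SELECT genre, MIN(rating) FROM movies GROUP BY genre HAVING MIN(rating) >= 8.5

Result:
genre  | MIN(rating)
-------+------------
Comedy | 8.5        
Horror | 9.3        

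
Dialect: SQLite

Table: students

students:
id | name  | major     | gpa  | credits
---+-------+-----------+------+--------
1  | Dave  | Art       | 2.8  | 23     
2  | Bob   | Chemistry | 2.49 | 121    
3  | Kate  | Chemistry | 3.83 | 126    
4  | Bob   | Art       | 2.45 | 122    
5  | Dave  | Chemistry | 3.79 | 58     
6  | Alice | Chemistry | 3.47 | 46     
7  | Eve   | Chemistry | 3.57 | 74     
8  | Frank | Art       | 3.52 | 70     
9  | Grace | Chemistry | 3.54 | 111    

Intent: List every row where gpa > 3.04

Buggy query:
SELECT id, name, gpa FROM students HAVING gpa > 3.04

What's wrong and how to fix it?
Bug: This is a non-aggregate query (no GROUP BY, no aggregates), so in SQLite the HAVING clause is invalid here; a row-level condition belongs in WHERE

Fix: Use WHERE for row-level filtering

Corrected query:
SELECT id, name, gpa FROM students WHERE gpa > 3.04

Result:
id | name  | gpa 
---+-------+-----
3  | Kate  | 3.83
5  | Dave  | 3.79
6  | Alice | 3.47
7  | Eve   | 3.57
8  | Frank | 3.52
9  | Grace | 3.54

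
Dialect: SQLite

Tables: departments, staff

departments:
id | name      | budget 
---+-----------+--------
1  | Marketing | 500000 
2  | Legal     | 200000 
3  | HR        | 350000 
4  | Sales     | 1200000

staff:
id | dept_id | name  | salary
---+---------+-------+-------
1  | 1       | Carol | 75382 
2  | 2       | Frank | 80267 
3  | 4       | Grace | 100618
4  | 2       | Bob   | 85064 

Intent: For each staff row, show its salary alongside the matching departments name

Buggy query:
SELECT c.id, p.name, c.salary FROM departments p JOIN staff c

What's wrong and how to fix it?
Bug: JOIN with no ON clause produces a cartesian product; every staff row pairs with every departments row

Fix: Add ON c.dept_id = p.id to the JOIN

Corrected query:
SELECT c.id, p.name, c.salary FROM departments p JOIN staff c ON c.dept_id = p.id

Result:
id | name      | salary
---+-----------+-------
1  | Marketing | 75382 
2  | Legal     | 80267 
3  | Sales     | 100618
4  | Legal     | 85064 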